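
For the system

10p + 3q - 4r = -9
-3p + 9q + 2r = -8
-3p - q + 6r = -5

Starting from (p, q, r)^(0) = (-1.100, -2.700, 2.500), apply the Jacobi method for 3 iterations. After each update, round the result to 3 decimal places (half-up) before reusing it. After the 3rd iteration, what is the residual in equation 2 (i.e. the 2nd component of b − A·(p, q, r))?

Iteration 1:
  p = (-9 - (3)·-2.700 - (-4)·2.500) / (10) = 0.910
  q = (-8 - (-3)·-1.100 - (2)·2.500) / (9) = -1.811
  r = (-5 - (-3)·-1.100 - (-1)·-2.700) / (6) = -1.833
Iteration 2:
  p = (-9 - (3)·-1.811 - (-4)·-1.833) / (10) = -1.090
  q = (-8 - (-3)·0.910 - (2)·-1.833) / (9) = -0.178
  r = (-5 - (-3)·0.910 - (-1)·-1.811) / (6) = -0.680
Iteration 3:
  p = (-9 - (3)·-0.178 - (-4)·-0.680) / (10) = -1.119
  q = (-8 - (-3)·-1.090 - (2)·-0.680) / (9) = -1.101
  r = (-5 - (-3)·-1.090 - (-1)·-0.178) / (6) = -1.408
Residual b − A·x = (-0.139, 1.368, -1.010)

1.368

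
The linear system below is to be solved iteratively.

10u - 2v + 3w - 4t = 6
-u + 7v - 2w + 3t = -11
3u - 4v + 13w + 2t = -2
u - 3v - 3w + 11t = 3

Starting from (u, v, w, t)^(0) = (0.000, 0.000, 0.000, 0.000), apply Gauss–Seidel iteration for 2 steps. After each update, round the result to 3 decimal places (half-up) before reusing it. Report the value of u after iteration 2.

0.371

Iteration 1:
  u = (6 - (-2)·0.000 - (3)·0.000 - (-4)·0.000) / (10) = 0.600
  v = (-11 - (-1)·0.600 - (-2)·0.000 - (3)·0.000) / (7) = -1.486
  w = (-2 - (3)·0.600 - (-4)·-1.486 - (2)·0.000) / (13) = -0.750
  t = (3 - (1)·0.600 - (-3)·-1.486 - (-3)·-0.750) / (11) = -0.392
Iteration 2:
  u = (6 - (-2)·-1.486 - (3)·-0.750 - (-4)·-0.392) / (10) = 0.371
  v = (-11 - (-1)·0.371 - (-2)·-0.750 - (3)·-0.392) / (7) = -1.565
  w = (-2 - (3)·0.371 - (-4)·-1.565 - (2)·-0.392) / (13) = -0.661
  t = (3 - (1)·0.371 - (-3)·-1.565 - (-3)·-0.661) / (11) = -0.368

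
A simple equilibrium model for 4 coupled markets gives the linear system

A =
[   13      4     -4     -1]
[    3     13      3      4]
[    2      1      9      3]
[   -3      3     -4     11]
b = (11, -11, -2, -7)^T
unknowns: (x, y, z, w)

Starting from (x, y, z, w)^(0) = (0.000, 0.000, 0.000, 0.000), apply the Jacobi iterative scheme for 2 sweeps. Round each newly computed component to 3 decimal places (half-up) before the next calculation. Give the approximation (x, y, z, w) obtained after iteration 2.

Iteration 1:
  x = (11 - (4)·0.000 - (-4)·0.000 - (-1)·0.000) / (13) = 0.846
  y = (-11 - (3)·0.000 - (3)·0.000 - (4)·0.000) / (13) = -0.846
  z = (-2 - (2)·0.000 - (1)·0.000 - (3)·0.000) / (9) = -0.222
  w = (-7 - (-3)·0.000 - (3)·0.000 - (-4)·0.000) / (11) = -0.636
Iteration 2:
  x = (11 - (4)·-0.846 - (-4)·-0.222 - (-1)·-0.636) / (13) = 0.989
  y = (-11 - (3)·0.846 - (3)·-0.222 - (4)·-0.636) / (13) = -0.794
  z = (-2 - (2)·0.846 - (1)·-0.846 - (3)·-0.636) / (9) = -0.104
  w = (-7 - (-3)·0.846 - (3)·-0.846 - (-4)·-0.222) / (11) = -0.256

(0.989, -0.794, -0.104, -0.256)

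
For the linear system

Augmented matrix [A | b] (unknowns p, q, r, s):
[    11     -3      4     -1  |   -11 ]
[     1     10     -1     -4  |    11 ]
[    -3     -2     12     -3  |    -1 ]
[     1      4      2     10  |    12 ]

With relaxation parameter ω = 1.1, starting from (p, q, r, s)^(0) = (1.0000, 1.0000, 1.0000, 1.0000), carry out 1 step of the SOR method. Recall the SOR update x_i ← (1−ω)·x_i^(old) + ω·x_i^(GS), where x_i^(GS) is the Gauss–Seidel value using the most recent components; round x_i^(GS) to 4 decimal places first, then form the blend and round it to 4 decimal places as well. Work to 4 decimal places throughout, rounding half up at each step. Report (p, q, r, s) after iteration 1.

(-1.2000, 1.7920, 0.0818, 0.5455)

Iteration 1:
  p: GS value = (-11 - (-3)·1.0000 - (4)·1.0000 - (-1)·1.0000) / (11) = -1.0000;  p ← (1−ω)·1.0000 + ω·-1.0000 = -1.2000
  q: GS value = (11 - (1)·-1.2000 - (-1)·1.0000 - (-4)·1.0000) / (10) = 1.7200;  q ← (1−ω)·1.0000 + ω·1.7200 = 1.7920
  r: GS value = (-1 - (-3)·-1.2000 - (-2)·1.7920 - (-3)·1.0000) / (12) = 0.1653;  r ← (1−ω)·1.0000 + ω·0.1653 = 0.0818
  s: GS value = (12 - (1)·-1.2000 - (4)·1.7920 - (2)·0.0818) / (10) = 0.5868;  s ← (1−ω)·1.0000 + ω·0.5868 = 0.5455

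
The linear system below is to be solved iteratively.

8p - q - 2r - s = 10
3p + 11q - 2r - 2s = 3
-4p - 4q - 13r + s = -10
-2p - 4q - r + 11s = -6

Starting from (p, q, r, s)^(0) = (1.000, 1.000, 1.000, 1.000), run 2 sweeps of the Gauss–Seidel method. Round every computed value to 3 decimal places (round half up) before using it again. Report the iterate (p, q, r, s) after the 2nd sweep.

(1.316, -0.066, 0.373, -0.296)

Iteration 1:
  p = (10 - (-1)·1.000 - (-2)·1.000 - (-1)·1.000) / (8) = 1.750
  q = (3 - (3)·1.750 - (-2)·1.000 - (-2)·1.000) / (11) = 0.159
  r = (-10 - (-4)·1.750 - (-4)·0.159 - (1)·1.000) / (-13) = 0.259
  s = (-6 - (-2)·1.750 - (-4)·0.159 - (-1)·0.259) / (11) = -0.146
Iteration 2:
  p = (10 - (-1)·0.159 - (-2)·0.259 - (-1)·-0.146) / (8) = 1.316
  q = (3 - (3)·1.316 - (-2)·0.259 - (-2)·-0.146) / (11) = -0.066
  r = (-10 - (-4)·1.316 - (-4)·-0.066 - (1)·-0.146) / (-13) = 0.373
  s = (-6 - (-2)·1.316 - (-4)·-0.066 - (-1)·0.373) / (11) = -0.296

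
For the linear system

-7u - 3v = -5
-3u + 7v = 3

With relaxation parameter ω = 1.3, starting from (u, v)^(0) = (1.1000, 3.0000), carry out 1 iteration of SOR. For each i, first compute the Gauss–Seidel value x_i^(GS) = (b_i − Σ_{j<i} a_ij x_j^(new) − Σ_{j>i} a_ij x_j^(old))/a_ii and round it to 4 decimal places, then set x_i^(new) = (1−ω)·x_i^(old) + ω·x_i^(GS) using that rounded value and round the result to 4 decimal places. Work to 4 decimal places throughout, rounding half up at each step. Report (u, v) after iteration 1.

(-1.0728, -0.9406)

Iteration 1:
  u: GS value = (-5 - (-3)·3.0000) / (-7) = -0.5714;  u ← (1−ω)·1.1000 + ω·-0.5714 = -1.0728
  v: GS value = (3 - (-3)·-1.0728) / (7) = -0.0312;  v ← (1−ω)·3.0000 + ω·-0.0312 = -0.9406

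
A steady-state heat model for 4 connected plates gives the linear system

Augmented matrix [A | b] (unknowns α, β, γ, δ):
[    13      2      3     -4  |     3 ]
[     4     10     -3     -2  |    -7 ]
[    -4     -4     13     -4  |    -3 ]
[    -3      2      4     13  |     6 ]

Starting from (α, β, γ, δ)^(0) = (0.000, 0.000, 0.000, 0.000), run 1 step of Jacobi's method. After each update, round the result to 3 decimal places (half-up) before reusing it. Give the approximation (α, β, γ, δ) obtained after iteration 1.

Iteration 1:
  α = (3 - (2)·0.000 - (3)·0.000 - (-4)·0.000) / (13) = 0.231
  β = (-7 - (4)·0.000 - (-3)·0.000 - (-2)·0.000) / (10) = -0.700
  γ = (-3 - (-4)·0.000 - (-4)·0.000 - (-4)·0.000) / (13) = -0.231
  δ = (6 - (-3)·0.000 - (2)·0.000 - (4)·0.000) / (13) = 0.462

(0.231, -0.700, -0.231, 0.462)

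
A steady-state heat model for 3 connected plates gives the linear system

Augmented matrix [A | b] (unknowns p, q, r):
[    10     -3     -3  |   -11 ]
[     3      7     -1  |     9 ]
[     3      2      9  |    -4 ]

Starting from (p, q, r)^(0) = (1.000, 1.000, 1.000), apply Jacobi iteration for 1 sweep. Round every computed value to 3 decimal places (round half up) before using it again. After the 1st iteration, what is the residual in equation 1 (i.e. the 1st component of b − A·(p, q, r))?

Iteration 1:
  p = (-11 - (-3)·1.000 - (-3)·1.000) / (10) = -0.500
  q = (9 - (3)·1.000 - (-1)·1.000) / (7) = 1.000
  r = (-4 - (3)·1.000 - (2)·1.000) / (9) = -1.000
Residual b − A·x = (-6.000, 2.500, 4.500)

-6.000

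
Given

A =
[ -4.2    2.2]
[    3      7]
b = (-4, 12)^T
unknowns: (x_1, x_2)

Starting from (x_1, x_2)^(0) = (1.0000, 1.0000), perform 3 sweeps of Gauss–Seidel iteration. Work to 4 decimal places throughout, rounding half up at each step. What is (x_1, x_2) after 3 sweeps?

Iteration 1:
  x_1 = (-4 - (2.2)·1.0000) / (-4.2) = 1.4762
  x_2 = (12 - (3)·1.4762) / (7) = 1.0816
Iteration 2:
  x_1 = (-4 - (2.2)·1.0816) / (-4.2) = 1.5189
  x_2 = (12 - (3)·1.5189) / (7) = 1.0633
Iteration 3:
  x_1 = (-4 - (2.2)·1.0633) / (-4.2) = 1.5093
  x_2 = (12 - (3)·1.5093) / (7) = 1.0674

(1.5093, 1.0674)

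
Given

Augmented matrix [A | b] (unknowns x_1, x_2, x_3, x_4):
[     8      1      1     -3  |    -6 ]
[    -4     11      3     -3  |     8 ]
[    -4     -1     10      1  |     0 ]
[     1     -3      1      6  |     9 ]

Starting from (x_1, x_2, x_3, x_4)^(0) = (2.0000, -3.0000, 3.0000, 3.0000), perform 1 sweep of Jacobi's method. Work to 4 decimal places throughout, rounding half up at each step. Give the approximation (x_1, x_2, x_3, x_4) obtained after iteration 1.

Iteration 1:
  x_1 = (-6 - (1)·-3.0000 - (1)·3.0000 - (-3)·3.0000) / (8) = 0.3750
  x_2 = (8 - (-4)·2.0000 - (3)·3.0000 - (-3)·3.0000) / (11) = 1.4545
  x_3 = (0 - (-4)·2.0000 - (-1)·-3.0000 - (1)·3.0000) / (10) = 0.2000
  x_4 = (9 - (1)·2.0000 - (-3)·-3.0000 - (1)·3.0000) / (6) = -0.8333

(0.3750, 1.4545, 0.2000, -0.8333)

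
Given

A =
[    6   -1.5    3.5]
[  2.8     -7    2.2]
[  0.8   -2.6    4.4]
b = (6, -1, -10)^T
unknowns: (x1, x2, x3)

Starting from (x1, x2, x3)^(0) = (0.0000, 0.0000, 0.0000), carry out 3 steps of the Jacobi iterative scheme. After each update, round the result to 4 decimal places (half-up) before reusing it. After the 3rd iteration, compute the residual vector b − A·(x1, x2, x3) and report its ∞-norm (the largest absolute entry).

Iteration 1:
  x1 = (6 - (-1.5)·0.0000 - (3.5)·0.0000) / (6) = 1.0000
  x2 = (-1 - (2.8)·0.0000 - (2.2)·0.0000) / (-7) = 0.1429
  x3 = (-10 - (0.8)·0.0000 - (-2.6)·0.0000) / (4.4) = -2.2727
Iteration 2:
  x1 = (6 - (-1.5)·0.1429 - (3.5)·-2.2727) / (6) = 2.3615
  x2 = (-1 - (2.8)·1.0000 - (2.2)·-2.2727) / (-7) = -0.1714
  x3 = (-10 - (0.8)·1.0000 - (-2.6)·0.1429) / (4.4) = -2.3701
Iteration 3:
  x1 = (6 - (-1.5)·-0.1714 - (3.5)·-2.3701) / (6) = 2.3397
  x2 = (-1 - (2.8)·2.3615 - (2.2)·-2.3701) / (-7) = 0.3426
  x3 = (-10 - (0.8)·2.3615 - (-2.6)·-0.1714) / (4.4) = -2.8034
Residual b − A·x = (2.2876, 1.0145, 1.3540); ∞-norm = 2.2876

2.2876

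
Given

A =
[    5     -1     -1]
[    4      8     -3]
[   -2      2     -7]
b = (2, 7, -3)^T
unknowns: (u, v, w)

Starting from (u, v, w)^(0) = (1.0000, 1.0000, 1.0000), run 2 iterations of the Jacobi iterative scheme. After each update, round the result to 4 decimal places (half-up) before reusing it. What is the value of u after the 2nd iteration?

0.6357

Iteration 1:
  u = (2 - (-1)·1.0000 - (-1)·1.0000) / (5) = 0.8000
  v = (7 - (4)·1.0000 - (-3)·1.0000) / (8) = 0.7500
  w = (-3 - (-2)·1.0000 - (2)·1.0000) / (-7) = 0.4286
Iteration 2:
  u = (2 - (-1)·0.7500 - (-1)·0.4286) / (5) = 0.6357
  v = (7 - (4)·0.8000 - (-3)·0.4286) / (8) = 0.6357
  w = (-3 - (-2)·0.8000 - (2)·0.7500) / (-7) = 0.4143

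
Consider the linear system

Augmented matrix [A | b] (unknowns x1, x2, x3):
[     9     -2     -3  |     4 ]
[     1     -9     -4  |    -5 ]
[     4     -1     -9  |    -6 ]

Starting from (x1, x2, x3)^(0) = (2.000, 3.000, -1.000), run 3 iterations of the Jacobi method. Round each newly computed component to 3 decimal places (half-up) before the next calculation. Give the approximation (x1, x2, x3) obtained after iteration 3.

Iteration 1:
  x1 = (4 - (-2)·3.000 - (-3)·-1.000) / (9) = 0.778
  x2 = (-5 - (1)·2.000 - (-4)·-1.000) / (-9) = 1.222
  x3 = (-6 - (4)·2.000 - (-1)·3.000) / (-9) = 1.222
Iteration 2:
  x1 = (4 - (-2)·1.222 - (-3)·1.222) / (9) = 1.123
  x2 = (-5 - (1)·0.778 - (-4)·1.222) / (-9) = 0.099
  x3 = (-6 - (4)·0.778 - (-1)·1.222) / (-9) = 0.877
Iteration 3:
  x1 = (4 - (-2)·0.099 - (-3)·0.877) / (9) = 0.759
  x2 = (-5 - (1)·1.123 - (-4)·0.877) / (-9) = 0.291
  x3 = (-6 - (4)·1.123 - (-1)·0.099) / (-9) = 1.155

(0.759, 0.291, 1.155)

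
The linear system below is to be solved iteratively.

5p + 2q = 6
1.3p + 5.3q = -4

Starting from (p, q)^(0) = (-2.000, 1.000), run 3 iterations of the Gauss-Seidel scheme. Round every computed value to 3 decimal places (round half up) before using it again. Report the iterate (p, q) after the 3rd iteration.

(1.657, -1.161)

Iteration 1:
  p = (6 - (2)·1.000) / (5) = 0.800
  q = (-4 - (1.3)·0.800) / (5.3) = -0.951
Iteration 2:
  p = (6 - (2)·-0.951) / (5) = 1.580
  q = (-4 - (1.3)·1.580) / (5.3) = -1.142
Iteration 3:
  p = (6 - (2)·-1.142) / (5) = 1.657
  q = (-4 - (1.3)·1.657) / (5.3) = -1.161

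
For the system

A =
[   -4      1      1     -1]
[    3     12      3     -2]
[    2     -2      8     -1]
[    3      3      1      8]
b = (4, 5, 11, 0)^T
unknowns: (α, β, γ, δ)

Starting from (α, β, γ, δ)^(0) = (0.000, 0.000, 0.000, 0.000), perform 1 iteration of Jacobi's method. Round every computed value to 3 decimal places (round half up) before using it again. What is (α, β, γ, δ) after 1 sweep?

Iteration 1:
  α = (4 - (1)·0.000 - (1)·0.000 - (-1)·0.000) / (-4) = -1.000
  β = (5 - (3)·0.000 - (3)·0.000 - (-2)·0.000) / (12) = 0.417
  γ = (11 - (2)·0.000 - (-2)·0.000 - (-1)·0.000) / (8) = 1.375
  δ = (0 - (3)·0.000 - (3)·0.000 - (1)·0.000) / (8) = 0.000

(-1.000, 0.417, 1.375, 0.000)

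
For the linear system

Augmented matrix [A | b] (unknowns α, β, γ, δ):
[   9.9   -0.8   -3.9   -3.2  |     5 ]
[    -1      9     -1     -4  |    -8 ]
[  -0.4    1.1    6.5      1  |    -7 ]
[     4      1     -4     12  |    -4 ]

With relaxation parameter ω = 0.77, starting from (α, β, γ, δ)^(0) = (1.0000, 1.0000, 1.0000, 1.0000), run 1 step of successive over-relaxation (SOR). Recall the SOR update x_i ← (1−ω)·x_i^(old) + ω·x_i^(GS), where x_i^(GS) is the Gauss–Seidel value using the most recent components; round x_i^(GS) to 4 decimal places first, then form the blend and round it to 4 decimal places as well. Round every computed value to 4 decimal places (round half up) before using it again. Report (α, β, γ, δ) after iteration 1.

(1.2333, 0.0788, -0.6695, -0.5201)

Iteration 1:
  α: GS value = (5 - (-0.8)·1.0000 - (-3.9)·1.0000 - (-3.2)·1.0000) / (9.9) = 1.3030;  α ← (1−ω)·1.0000 + ω·1.3030 = 1.2333
  β: GS value = (-8 - (-1)·1.2333 - (-1)·1.0000 - (-4)·1.0000) / (9) = -0.1963;  β ← (1−ω)·1.0000 + ω·-0.1963 = 0.0788
  γ: GS value = (-7 - (-0.4)·1.2333 - (1.1)·0.0788 - (1)·1.0000) / (6.5) = -1.1682;  γ ← (1−ω)·1.0000 + ω·-1.1682 = -0.6695
  δ: GS value = (-4 - (4)·1.2333 - (1)·0.0788 - (-4)·-0.6695) / (12) = -0.9742;  δ ← (1−ω)·1.0000 + ω·-0.9742 = -0.5201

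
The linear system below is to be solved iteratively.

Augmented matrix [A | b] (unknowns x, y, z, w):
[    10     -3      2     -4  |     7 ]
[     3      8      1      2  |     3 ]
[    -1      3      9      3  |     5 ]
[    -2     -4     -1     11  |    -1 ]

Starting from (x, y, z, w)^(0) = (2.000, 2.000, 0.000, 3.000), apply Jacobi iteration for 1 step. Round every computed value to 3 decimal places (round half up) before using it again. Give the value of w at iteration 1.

1.000

Iteration 1:
  x = (7 - (-3)·2.000 - (2)·0.000 - (-4)·3.000) / (10) = 2.500
  y = (3 - (3)·2.000 - (1)·0.000 - (2)·3.000) / (8) = -1.125
  z = (5 - (-1)·2.000 - (3)·2.000 - (3)·3.000) / (9) = -0.889
  w = (-1 - (-2)·2.000 - (-4)·2.000 - (-1)·0.000) / (11) = 1.000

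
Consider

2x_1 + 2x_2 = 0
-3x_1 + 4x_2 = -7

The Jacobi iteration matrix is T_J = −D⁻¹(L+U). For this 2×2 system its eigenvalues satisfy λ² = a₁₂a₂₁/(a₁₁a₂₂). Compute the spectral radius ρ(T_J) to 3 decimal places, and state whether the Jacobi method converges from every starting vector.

a₁₂a₂₁/(a₁₁a₂₂) = (2)·(-3) / ((2)·(4)) = -0.750000
ρ = √|-0.750000| = √0.750000 = 0.866
ρ < 1, so Jacobi converges

0.866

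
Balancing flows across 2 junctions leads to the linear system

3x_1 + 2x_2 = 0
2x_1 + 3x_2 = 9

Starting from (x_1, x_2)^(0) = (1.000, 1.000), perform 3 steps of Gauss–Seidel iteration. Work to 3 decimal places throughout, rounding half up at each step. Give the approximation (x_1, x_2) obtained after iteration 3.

(-3.021, 5.014)

Iteration 1:
  x_1 = (0 - (2)·1.000) / (3) = -0.667
  x_2 = (9 - (2)·-0.667) / (3) = 3.445
Iteration 2:
  x_1 = (0 - (2)·3.445) / (3) = -2.297
  x_2 = (9 - (2)·-2.297) / (3) = 4.531
Iteration 3:
  x_1 = (0 - (2)·4.531) / (3) = -3.021
  x_2 = (9 - (2)·-3.021) / (3) = 5.014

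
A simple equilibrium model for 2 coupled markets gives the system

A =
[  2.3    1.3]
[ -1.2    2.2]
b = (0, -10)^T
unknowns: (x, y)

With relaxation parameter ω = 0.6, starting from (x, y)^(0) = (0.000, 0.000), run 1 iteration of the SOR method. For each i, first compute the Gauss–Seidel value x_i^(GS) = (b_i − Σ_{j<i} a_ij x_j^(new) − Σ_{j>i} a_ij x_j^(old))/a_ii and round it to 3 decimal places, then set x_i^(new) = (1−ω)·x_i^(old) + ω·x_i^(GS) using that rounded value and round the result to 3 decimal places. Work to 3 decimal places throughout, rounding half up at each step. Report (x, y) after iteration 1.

(0.000, -2.727)

Iteration 1:
  x: GS value = (0 - (1.3)·0.000) / (2.3) = 0.000;  x ← (1−ω)·0.000 + ω·0.000 = 0.000
  y: GS value = (-10 - (-1.2)·0.000) / (2.2) = -4.545;  y ← (1−ω)·0.000 + ω·-4.545 = -2.727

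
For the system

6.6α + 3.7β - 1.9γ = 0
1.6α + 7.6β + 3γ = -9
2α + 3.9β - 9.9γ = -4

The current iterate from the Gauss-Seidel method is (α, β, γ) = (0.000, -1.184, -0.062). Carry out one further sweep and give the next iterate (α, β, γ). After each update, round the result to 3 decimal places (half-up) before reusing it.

One sweep:
  α = (0 - (3.7)·-1.184 - (-1.9)·-0.062) / (6.6) = 0.646
  β = (-9 - (1.6)·0.646 - (3)·-0.062) / (7.6) = -1.296
  γ = (-4 - (2)·0.646 - (3.9)·-1.296) / (-9.9) = 0.024

(0.646, -1.296, 0.024)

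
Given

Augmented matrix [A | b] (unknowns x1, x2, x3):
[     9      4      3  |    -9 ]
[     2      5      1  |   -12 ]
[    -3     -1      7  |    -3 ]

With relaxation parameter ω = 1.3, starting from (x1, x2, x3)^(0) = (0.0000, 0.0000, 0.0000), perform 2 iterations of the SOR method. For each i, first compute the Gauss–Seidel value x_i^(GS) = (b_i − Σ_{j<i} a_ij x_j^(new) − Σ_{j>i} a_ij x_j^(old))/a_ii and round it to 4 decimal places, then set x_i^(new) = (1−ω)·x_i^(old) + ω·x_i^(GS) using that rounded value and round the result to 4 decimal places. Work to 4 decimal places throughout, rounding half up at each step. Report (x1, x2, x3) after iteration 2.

Iteration 1:
  x1: GS value = (-9 - (4)·0.0000 - (3)·0.0000) / (9) = -1.0000;  x1 ← (1−ω)·0.0000 + ω·-1.0000 = -1.3000
  x2: GS value = (-12 - (2)·-1.3000 - (1)·0.0000) / (5) = -1.8800;  x2 ← (1−ω)·0.0000 + ω·-1.8800 = -2.4440
  x3: GS value = (-3 - (-3)·-1.3000 - (-1)·-2.4440) / (7) = -1.3349;  x3 ← (1−ω)·0.0000 + ω·-1.3349 = -1.7354
Iteration 2:
  x1: GS value = (-9 - (4)·-2.4440 - (3)·-1.7354) / (9) = 0.6647;  x1 ← (1−ω)·-1.3000 + ω·0.6647 = 1.2541
  x2: GS value = (-12 - (2)·1.2541 - (1)·-1.7354) / (5) = -2.5546;  x2 ← (1−ω)·-2.4440 + ω·-2.5546 = -2.5878
  x3: GS value = (-3 - (-3)·1.2541 - (-1)·-2.5878) / (7) = -0.2608;  x3 ← (1−ω)·-1.7354 + ω·-0.2608 = 0.1816

(1.2541, -2.5878, 0.1816)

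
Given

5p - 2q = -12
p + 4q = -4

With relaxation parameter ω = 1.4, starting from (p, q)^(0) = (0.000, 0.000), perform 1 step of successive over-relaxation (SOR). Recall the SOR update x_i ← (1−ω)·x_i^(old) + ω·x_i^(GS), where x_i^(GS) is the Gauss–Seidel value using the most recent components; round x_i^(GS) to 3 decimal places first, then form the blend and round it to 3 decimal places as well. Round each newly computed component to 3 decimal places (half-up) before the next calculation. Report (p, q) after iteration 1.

(-3.360, -0.224)

Iteration 1:
  p: GS value = (-12 - (-2)·0.000) / (5) = -2.400;  p ← (1−ω)·0.000 + ω·-2.400 = -3.360
  q: GS value = (-4 - (1)·-3.360) / (4) = -0.160;  q ← (1−ω)·0.000 + ω·-0.160 = -0.224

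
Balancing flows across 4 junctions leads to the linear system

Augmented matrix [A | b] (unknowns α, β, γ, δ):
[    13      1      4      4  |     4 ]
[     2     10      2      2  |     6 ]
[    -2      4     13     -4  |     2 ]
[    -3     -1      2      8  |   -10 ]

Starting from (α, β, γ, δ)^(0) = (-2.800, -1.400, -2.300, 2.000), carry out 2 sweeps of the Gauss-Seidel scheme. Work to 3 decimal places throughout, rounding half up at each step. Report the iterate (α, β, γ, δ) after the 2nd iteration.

Iteration 1:
  α = (4 - (1)·-1.400 - (4)·-2.300 - (4)·2.000) / (13) = 0.508
  β = (6 - (2)·0.508 - (2)·-2.300 - (2)·2.000) / (10) = 0.558
  γ = (2 - (-2)·0.508 - (4)·0.558 - (-4)·2.000) / (13) = 0.676
  δ = (-10 - (-3)·0.508 - (-1)·0.558 - (2)·0.676) / (8) = -1.159
Iteration 2:
  α = (4 - (1)·0.558 - (4)·0.676 - (4)·-1.159) / (13) = 0.413
  β = (6 - (2)·0.413 - (2)·0.676 - (2)·-1.159) / (10) = 0.614
  γ = (2 - (-2)·0.413 - (4)·0.614 - (-4)·-1.159) / (13) = -0.328
  δ = (-10 - (-3)·0.413 - (-1)·0.614 - (2)·-0.328) / (8) = -0.936

(0.413, 0.614, -0.328, -0.936)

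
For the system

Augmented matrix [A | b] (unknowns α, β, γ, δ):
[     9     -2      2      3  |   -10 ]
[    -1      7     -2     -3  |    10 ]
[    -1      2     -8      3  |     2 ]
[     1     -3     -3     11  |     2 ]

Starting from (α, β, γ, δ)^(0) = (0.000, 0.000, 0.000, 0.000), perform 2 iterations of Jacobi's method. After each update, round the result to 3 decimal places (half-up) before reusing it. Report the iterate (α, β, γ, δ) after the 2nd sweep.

Iteration 1:
  α = (-10 - (-2)·0.000 - (2)·0.000 - (3)·0.000) / (9) = -1.111
  β = (10 - (-1)·0.000 - (-2)·0.000 - (-3)·0.000) / (7) = 1.429
  γ = (2 - (-1)·0.000 - (2)·0.000 - (3)·0.000) / (-8) = -0.250
  δ = (2 - (1)·0.000 - (-3)·0.000 - (-3)·0.000) / (11) = 0.182
Iteration 2:
  α = (-10 - (-2)·1.429 - (2)·-0.250 - (3)·0.182) / (9) = -0.799
  β = (10 - (-1)·-1.111 - (-2)·-0.250 - (-3)·0.182) / (7) = 1.276
  γ = (2 - (-1)·-1.111 - (2)·1.429 - (3)·0.182) / (-8) = 0.314
  δ = (2 - (1)·-1.111 - (-3)·1.429 - (-3)·-0.250) / (11) = 0.604

(-0.799, 1.276, 0.314, 0.604)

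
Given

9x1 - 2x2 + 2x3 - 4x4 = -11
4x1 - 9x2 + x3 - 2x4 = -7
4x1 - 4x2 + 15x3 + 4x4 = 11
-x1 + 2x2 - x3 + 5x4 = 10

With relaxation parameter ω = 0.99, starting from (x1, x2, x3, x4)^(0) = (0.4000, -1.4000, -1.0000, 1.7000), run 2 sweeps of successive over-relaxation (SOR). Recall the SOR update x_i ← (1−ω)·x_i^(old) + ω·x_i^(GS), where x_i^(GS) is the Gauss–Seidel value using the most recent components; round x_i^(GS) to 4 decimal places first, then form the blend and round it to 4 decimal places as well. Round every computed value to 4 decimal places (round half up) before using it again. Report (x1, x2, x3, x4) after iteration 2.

(-0.4387, 0.1924, 0.3795, 1.9117)

Iteration 1:
  x1: GS value = (-11 - (-2)·-1.4000 - (2)·-1.0000 - (-4)·1.7000) / (9) = -0.5556;  x1 ← (1−ω)·0.4000 + ω·-0.5556 = -0.5460
  x2: GS value = (-7 - (4)·-0.5460 - (1)·-1.0000 - (-2)·1.7000) / (-9) = 0.0462;  x2 ← (1−ω)·-1.4000 + ω·0.0462 = 0.0317
  x3: GS value = (11 - (4)·-0.5460 - (-4)·0.0317 - (4)·1.7000) / (15) = 0.4341;  x3 ← (1−ω)·-1.0000 + ω·0.4341 = 0.4198
  x4: GS value = (10 - (-1)·-0.5460 - (2)·0.0317 - (-1)·0.4198) / (5) = 1.9621;  x4 ← (1−ω)·1.7000 + ω·1.9621 = 1.9595
Iteration 2:
  x1: GS value = (-11 - (-2)·0.0317 - (2)·0.4198 - (-4)·1.9595) / (9) = -0.4376;  x1 ← (1−ω)·-0.5460 + ω·-0.4376 = -0.4387
  x2: GS value = (-7 - (4)·-0.4387 - (1)·0.4198 - (-2)·1.9595) / (-9) = 0.1940;  x2 ← (1−ω)·0.0317 + ω·0.1940 = 0.1924
  x3: GS value = (11 - (4)·-0.4387 - (-4)·0.1924 - (4)·1.9595) / (15) = 0.3791;  x3 ← (1−ω)·0.4198 + ω·0.3791 = 0.3795
  x4: GS value = (10 - (-1)·-0.4387 - (2)·0.1924 - (-1)·0.3795) / (5) = 1.9112;  x4 ← (1−ω)·1.9595 + ω·1.9112 = 1.9117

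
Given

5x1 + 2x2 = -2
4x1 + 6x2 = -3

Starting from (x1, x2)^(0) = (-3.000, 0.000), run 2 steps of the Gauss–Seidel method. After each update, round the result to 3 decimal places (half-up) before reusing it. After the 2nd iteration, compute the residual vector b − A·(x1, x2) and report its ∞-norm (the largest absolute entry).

Iteration 1:
  x1 = (-2 - (2)·0.000) / (5) = -0.400
  x2 = (-3 - (4)·-0.400) / (6) = -0.233
Iteration 2:
  x1 = (-2 - (2)·-0.233) / (5) = -0.307
  x2 = (-3 - (4)·-0.307) / (6) = -0.295
Residual b − A·x = (0.125, -0.002); ∞-norm = 0.125

0.125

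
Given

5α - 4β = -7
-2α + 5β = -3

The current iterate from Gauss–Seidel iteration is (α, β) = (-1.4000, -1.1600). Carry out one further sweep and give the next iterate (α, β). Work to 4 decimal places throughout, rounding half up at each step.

One sweep:
  α = (-7 - (-4)·-1.1600) / (5) = -2.3280
  β = (-3 - (-2)·-2.3280) / (5) = -1.5312

(-2.3280, -1.5312)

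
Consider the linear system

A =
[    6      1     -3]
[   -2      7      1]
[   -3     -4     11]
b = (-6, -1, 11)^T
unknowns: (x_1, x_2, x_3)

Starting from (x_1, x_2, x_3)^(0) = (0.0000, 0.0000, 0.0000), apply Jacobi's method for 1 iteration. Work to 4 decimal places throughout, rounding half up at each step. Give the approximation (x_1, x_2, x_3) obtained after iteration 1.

Iteration 1:
  x_1 = (-6 - (1)·0.0000 - (-3)·0.0000) / (6) = -1.0000
  x_2 = (-1 - (-2)·0.0000 - (1)·0.0000) / (7) = -0.1429
  x_3 = (11 - (-3)·0.0000 - (-4)·0.0000) / (11) = 1.0000

(-1.0000, -0.1429, 1.0000)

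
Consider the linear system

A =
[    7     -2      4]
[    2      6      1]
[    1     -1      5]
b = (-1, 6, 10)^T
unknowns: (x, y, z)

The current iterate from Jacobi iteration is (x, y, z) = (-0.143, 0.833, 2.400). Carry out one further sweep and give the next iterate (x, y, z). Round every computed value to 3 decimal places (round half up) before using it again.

(-1.276, 0.648, 2.195)

One sweep:
  x = (-1 - (-2)·0.833 - (4)·2.400) / (7) = -1.276
  y = (6 - (2)·-0.143 - (1)·2.400) / (6) = 0.648
  z = (10 - (1)·-0.143 - (-1)·0.833) / (5) = 2.195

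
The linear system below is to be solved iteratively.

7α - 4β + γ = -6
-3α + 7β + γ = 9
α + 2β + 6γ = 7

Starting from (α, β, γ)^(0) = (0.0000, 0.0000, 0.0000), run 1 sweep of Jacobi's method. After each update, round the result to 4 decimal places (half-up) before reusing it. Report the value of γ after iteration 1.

1.1667

Iteration 1:
  α = (-6 - (-4)·0.0000 - (1)·0.0000) / (7) = -0.8571
  β = (9 - (-3)·0.0000 - (1)·0.0000) / (7) = 1.2857
  γ = (7 - (1)·0.0000 - (2)·0.0000) / (6) = 1.1667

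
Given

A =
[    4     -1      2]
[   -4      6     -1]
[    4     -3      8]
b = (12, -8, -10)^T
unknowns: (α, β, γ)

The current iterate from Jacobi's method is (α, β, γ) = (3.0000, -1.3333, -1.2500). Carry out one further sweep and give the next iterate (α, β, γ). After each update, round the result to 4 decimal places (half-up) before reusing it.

One sweep:
  α = (12 - (-1)·-1.3333 - (2)·-1.2500) / (4) = 3.2917
  β = (-8 - (-4)·3.0000 - (-1)·-1.2500) / (6) = 0.4583
  γ = (-10 - (4)·3.0000 - (-3)·-1.3333) / (8) = -3.2500

(3.2917, 0.4583, -3.2500)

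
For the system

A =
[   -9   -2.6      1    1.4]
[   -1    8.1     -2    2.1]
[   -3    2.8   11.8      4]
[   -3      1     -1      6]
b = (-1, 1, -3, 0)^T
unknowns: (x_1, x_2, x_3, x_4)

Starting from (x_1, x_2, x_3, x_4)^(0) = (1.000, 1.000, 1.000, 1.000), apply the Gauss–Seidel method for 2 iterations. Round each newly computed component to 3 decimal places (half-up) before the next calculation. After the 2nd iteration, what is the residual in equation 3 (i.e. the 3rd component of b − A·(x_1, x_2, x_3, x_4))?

Iteration 1:
  x_1 = (-1 - (-2.6)·1.000 - (1)·1.000 - (1.4)·1.000) / (-9) = 0.089
  x_2 = (1 - (-1)·0.089 - (-2)·1.000 - (2.1)·1.000) / (8.1) = 0.122
  x_3 = (-3 - (-3)·0.089 - (2.8)·0.122 - (4)·1.000) / (11.8) = -0.600
  x_4 = (0 - (-3)·0.089 - (1)·0.122 - (-1)·-0.600) / (6) = -0.076
Iteration 2:
  x_1 = (-1 - (-2.6)·0.122 - (1)·-0.600 - (1.4)·-0.076) / (-9) = -0.003
  x_2 = (1 - (-1)·-0.003 - (-2)·-0.600 - (2.1)·-0.076) / (8.1) = -0.005
  x_3 = (-3 - (-3)·-0.003 - (2.8)·-0.005 - (4)·-0.076) / (11.8) = -0.228
  x_4 = (0 - (-3)·-0.003 - (1)·-0.005 - (-1)·-0.228) / (6) = -0.039
Residual b − A·x = (-0.757, 0.663, -0.149, 0.002)

-0.149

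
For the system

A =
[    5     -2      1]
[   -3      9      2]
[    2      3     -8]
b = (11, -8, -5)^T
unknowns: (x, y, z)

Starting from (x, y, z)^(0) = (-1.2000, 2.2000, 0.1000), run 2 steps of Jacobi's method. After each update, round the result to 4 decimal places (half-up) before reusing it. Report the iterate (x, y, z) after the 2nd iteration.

Iteration 1:
  x = (11 - (-2)·2.2000 - (1)·0.1000) / (5) = 3.0600
  y = (-8 - (-3)·-1.2000 - (2)·0.1000) / (9) = -1.3111
  z = (-5 - (2)·-1.2000 - (3)·2.2000) / (-8) = 1.1500
Iteration 2:
  x = (11 - (-2)·-1.3111 - (1)·1.1500) / (5) = 1.4456
  y = (-8 - (-3)·3.0600 - (2)·1.1500) / (9) = -0.1244
  z = (-5 - (2)·3.0600 - (3)·-1.3111) / (-8) = 0.8983

(1.4456, -0.1244, 0.8983)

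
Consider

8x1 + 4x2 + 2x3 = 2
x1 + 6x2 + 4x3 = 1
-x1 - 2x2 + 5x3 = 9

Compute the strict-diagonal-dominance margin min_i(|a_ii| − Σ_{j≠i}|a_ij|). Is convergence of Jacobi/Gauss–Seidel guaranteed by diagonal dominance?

1

row 1: |8| − (4+2) = 2
row 2: |6| − (1+4) = 1
row 3: |5| − (1+2) = 2
minimum over rows = 1 → strictly diagonally dominant (convergence guaranteed)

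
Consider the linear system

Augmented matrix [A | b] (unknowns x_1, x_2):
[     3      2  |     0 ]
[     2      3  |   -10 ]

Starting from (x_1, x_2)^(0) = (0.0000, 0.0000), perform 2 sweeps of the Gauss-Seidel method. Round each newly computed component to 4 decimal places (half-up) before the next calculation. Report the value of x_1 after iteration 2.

Iteration 1:
  x_1 = (0 - (2)·0.0000) / (3) = 0.0000
  x_2 = (-10 - (2)·0.0000) / (3) = -3.3333
Iteration 2:
  x_1 = (0 - (2)·-3.3333) / (3) = 2.2222
  x_2 = (-10 - (2)·2.2222) / (3) = -4.8148

2.2222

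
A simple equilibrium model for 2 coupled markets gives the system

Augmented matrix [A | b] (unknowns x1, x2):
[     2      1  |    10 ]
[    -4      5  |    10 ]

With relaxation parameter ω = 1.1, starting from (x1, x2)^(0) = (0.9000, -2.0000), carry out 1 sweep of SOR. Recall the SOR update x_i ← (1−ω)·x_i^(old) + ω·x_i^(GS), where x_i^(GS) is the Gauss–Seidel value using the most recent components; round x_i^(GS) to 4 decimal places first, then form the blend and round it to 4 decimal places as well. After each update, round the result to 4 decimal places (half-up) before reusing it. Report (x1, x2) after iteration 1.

(6.5100, 8.1288)

Iteration 1:
  x1: GS value = (10 - (1)·-2.0000) / (2) = 6.0000;  x1 ← (1−ω)·0.9000 + ω·6.0000 = 6.5100
  x2: GS value = (10 - (-4)·6.5100) / (5) = 7.2080;  x2 ← (1−ω)·-2.0000 + ω·7.2080 = 8.1288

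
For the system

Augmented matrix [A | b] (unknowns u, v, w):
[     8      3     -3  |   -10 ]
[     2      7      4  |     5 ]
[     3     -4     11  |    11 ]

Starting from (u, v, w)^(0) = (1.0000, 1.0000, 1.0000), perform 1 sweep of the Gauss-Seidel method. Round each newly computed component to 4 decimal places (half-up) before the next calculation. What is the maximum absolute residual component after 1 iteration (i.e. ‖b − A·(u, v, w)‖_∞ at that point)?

3.0681

Iteration 1:
  u = (-10 - (3)·1.0000 - (-3)·1.0000) / (8) = -1.2500
  v = (5 - (2)·-1.2500 - (4)·1.0000) / (7) = 0.5000
  w = (11 - (3)·-1.2500 - (-4)·0.5000) / (11) = 1.5227
Residual b − A·x = (3.0681, -2.0908, 0.0003); ∞-norm = 3.0681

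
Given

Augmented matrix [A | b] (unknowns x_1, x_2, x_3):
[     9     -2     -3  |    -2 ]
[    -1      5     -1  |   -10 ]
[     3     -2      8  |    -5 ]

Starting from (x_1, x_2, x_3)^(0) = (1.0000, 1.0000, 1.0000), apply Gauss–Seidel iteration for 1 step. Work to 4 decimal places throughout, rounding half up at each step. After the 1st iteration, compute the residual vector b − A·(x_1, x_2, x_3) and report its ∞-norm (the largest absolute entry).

12.0162

Iteration 1:
  x_1 = (-2 - (-2)·1.0000 - (-3)·1.0000) / (9) = 0.3333
  x_2 = (-10 - (-1)·0.3333 - (-1)·1.0000) / (5) = -1.7333
  x_3 = (-5 - (3)·0.3333 - (-2)·-1.7333) / (8) = -1.1833
Residual b − A·x = (-12.0162, -2.1835, -0.0001); ∞-norm = 12.0162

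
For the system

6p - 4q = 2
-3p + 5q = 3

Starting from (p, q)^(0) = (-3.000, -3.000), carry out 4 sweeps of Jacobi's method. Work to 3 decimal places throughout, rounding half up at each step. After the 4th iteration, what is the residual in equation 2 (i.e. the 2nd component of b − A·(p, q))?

Iteration 1:
  p = (2 - (-4)·-3.000) / (6) = -1.667
  q = (3 - (-3)·-3.000) / (5) = -1.200
Iteration 2:
  p = (2 - (-4)·-1.200) / (6) = -0.467
  q = (3 - (-3)·-1.667) / (5) = -0.400
Iteration 3:
  p = (2 - (-4)·-0.400) / (6) = 0.067
  q = (3 - (-3)·-0.467) / (5) = 0.320
Iteration 4:
  p = (2 - (-4)·0.320) / (6) = 0.547
  q = (3 - (-3)·0.067) / (5) = 0.640
Residual b − A·x = (1.278, 1.441)

1.441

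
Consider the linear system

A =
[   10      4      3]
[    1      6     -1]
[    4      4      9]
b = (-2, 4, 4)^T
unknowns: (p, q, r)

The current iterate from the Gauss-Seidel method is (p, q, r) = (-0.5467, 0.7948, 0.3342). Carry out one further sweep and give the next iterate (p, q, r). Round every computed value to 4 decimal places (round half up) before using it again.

(-0.6182, 0.8254, 0.3524)

One sweep:
  p = (-2 - (4)·0.7948 - (3)·0.3342) / (10) = -0.6182
  q = (4 - (1)·-0.6182 - (-1)·0.3342) / (6) = 0.8254
  r = (4 - (4)·-0.6182 - (4)·0.8254) / (9) = 0.3524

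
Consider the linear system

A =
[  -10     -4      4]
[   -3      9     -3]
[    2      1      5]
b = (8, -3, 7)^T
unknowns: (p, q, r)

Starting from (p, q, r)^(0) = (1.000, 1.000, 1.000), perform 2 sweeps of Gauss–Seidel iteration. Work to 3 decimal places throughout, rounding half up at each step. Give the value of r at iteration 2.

1.341

Iteration 1:
  p = (8 - (-4)·1.000 - (4)·1.000) / (-10) = -0.800
  q = (-3 - (-3)·-0.800 - (-3)·1.000) / (9) = -0.267
  r = (7 - (2)·-0.800 - (1)·-0.267) / (5) = 1.773
Iteration 2:
  p = (8 - (-4)·-0.267 - (4)·1.773) / (-10) = 0.016
  q = (-3 - (-3)·0.016 - (-3)·1.773) / (9) = 0.263
  r = (7 - (2)·0.016 - (1)·0.263) / (5) = 1.341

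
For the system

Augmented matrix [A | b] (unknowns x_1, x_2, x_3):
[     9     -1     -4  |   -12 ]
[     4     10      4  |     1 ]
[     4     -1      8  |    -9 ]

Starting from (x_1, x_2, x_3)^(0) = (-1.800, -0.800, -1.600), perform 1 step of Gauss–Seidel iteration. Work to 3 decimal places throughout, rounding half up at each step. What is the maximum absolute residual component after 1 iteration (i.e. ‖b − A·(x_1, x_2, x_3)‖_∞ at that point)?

9.354

Iteration 1:
  x_1 = (-12 - (-1)·-0.800 - (-4)·-1.600) / (9) = -2.133
  x_2 = (1 - (4)·-2.133 - (4)·-1.600) / (10) = 1.593
  x_3 = (-9 - (4)·-2.133 - (-1)·1.593) / (8) = 0.141
Residual b − A·x = (9.354, -6.962, -0.003); ∞-norm = 9.354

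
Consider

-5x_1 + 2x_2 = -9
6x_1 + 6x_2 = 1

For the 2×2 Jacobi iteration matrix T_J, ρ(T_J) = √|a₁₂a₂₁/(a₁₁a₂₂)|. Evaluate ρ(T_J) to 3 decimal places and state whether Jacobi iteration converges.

a₁₂a₂₁/(a₁₁a₂₂) = (2)·(6) / ((-5)·(6)) = -0.400000
ρ = √|-0.400000| = √0.400000 = 0.632
ρ < 1, so Jacobi converges

0.632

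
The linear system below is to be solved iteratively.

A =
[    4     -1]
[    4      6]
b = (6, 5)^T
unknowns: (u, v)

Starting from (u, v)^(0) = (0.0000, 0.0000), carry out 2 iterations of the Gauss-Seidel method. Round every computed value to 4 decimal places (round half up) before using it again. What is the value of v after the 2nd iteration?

Iteration 1:
  u = (6 - (-1)·0.0000) / (4) = 1.5000
  v = (5 - (4)·1.5000) / (6) = -0.1667
Iteration 2:
  u = (6 - (-1)·-0.1667) / (4) = 1.4583
  v = (5 - (4)·1.4583) / (6) = -0.1389

-0.1389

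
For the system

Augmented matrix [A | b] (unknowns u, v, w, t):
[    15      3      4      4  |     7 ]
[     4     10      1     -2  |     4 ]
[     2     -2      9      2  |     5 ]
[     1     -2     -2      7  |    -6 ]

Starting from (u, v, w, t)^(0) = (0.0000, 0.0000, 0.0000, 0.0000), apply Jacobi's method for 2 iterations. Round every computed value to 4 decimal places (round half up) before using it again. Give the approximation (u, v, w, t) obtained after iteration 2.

Iteration 1:
  u = (7 - (3)·0.0000 - (4)·0.0000 - (4)·0.0000) / (15) = 0.4667
  v = (4 - (4)·0.0000 - (1)·0.0000 - (-2)·0.0000) / (10) = 0.4000
  w = (5 - (2)·0.0000 - (-2)·0.0000 - (2)·0.0000) / (9) = 0.5556
  t = (-6 - (1)·0.0000 - (-2)·0.0000 - (-2)·0.0000) / (7) = -0.8571
Iteration 2:
  u = (7 - (3)·0.4000 - (4)·0.5556 - (4)·-0.8571) / (15) = 0.4671
  v = (4 - (4)·0.4667 - (1)·0.5556 - (-2)·-0.8571) / (10) = -0.0137
  w = (5 - (2)·0.4667 - (-2)·0.4000 - (2)·-0.8571) / (9) = 0.7312
  t = (-6 - (1)·0.4667 - (-2)·0.4000 - (-2)·0.5556) / (7) = -0.6508

(0.4671, -0.0137, 0.7312, -0.6508)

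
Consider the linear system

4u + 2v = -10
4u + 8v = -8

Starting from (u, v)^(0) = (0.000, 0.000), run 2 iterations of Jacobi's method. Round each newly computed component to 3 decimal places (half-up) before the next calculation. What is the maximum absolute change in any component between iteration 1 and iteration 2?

Iteration 1:
  u = (-10 - (2)·0.000) / (4) = -2.500
  v = (-8 - (4)·0.000) / (8) = -1.000
Iteration 2:
  u = (-10 - (2)·-1.000) / (4) = -2.000
  v = (-8 - (4)·-2.500) / (8) = 0.250
Change: (0.500, 1.250) → max |·| = 1.250

1.250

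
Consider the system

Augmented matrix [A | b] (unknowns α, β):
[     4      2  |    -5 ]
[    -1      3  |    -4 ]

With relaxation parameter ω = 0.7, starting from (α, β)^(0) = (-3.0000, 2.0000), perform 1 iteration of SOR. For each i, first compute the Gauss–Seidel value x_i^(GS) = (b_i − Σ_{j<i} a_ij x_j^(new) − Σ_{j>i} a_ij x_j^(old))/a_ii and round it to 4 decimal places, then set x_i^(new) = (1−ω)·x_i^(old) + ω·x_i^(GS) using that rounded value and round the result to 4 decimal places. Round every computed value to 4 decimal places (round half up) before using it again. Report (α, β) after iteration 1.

(-2.4750, -0.9108)

Iteration 1:
  α: GS value = (-5 - (2)·2.0000) / (4) = -2.2500;  α ← (1−ω)·-3.0000 + ω·-2.2500 = -2.4750
  β: GS value = (-4 - (-1)·-2.4750) / (3) = -2.1583;  β ← (1−ω)·2.0000 + ω·-2.1583 = -0.9108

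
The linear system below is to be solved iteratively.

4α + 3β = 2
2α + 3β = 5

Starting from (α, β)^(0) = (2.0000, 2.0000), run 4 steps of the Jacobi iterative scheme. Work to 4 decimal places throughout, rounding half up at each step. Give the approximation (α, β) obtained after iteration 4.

(-0.6250, 2.5000)

Iteration 1:
  α = (2 - (3)·2.0000) / (4) = -1.0000
  β = (5 - (2)·2.0000) / (3) = 0.3333
Iteration 2:
  α = (2 - (3)·0.3333) / (4) = 0.2500
  β = (5 - (2)·-1.0000) / (3) = 2.3333
Iteration 3:
  α = (2 - (3)·2.3333) / (4) = -1.2500
  β = (5 - (2)·0.2500) / (3) = 1.5000
Iteration 4:
  α = (2 - (3)·1.5000) / (4) = -0.6250
  β = (5 - (2)·-1.2500) / (3) = 2.5000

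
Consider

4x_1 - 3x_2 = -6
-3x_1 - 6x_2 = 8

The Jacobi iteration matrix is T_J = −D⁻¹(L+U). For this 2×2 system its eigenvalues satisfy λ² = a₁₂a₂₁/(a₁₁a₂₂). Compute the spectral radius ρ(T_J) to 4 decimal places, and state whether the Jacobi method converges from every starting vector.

a₁₂a₂₁/(a₁₁a₂₂) = (-3)·(-3) / ((4)·(-6)) = -0.375000
ρ = √|-0.375000| = √0.375000 = 0.6124
ρ < 1, so Jacobi converges

0.6124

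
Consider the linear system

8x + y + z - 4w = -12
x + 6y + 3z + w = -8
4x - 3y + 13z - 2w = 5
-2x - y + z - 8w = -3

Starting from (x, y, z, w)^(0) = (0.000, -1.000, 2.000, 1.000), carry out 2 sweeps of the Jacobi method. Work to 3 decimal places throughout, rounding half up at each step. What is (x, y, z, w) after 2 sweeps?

(-0.851, -1.425, 0.269, 1.007)

Iteration 1:
  x = (-12 - (1)·-1.000 - (1)·2.000 - (-4)·1.000) / (8) = -1.125
  y = (-8 - (1)·0.000 - (3)·2.000 - (1)·1.000) / (6) = -2.500
  z = (5 - (4)·0.000 - (-3)·-1.000 - (-2)·1.000) / (13) = 0.308
  w = (-3 - (-2)·0.000 - (-1)·-1.000 - (1)·2.000) / (-8) = 0.750
Iteration 2:
  x = (-12 - (1)·-2.500 - (1)·0.308 - (-4)·0.750) / (8) = -0.851
  y = (-8 - (1)·-1.125 - (3)·0.308 - (1)·0.750) / (6) = -1.425
  z = (5 - (4)·-1.125 - (-3)·-2.500 - (-2)·0.750) / (13) = 0.269
  w = (-3 - (-2)·-1.125 - (-1)·-2.500 - (1)·0.308) / (-8) = 1.007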